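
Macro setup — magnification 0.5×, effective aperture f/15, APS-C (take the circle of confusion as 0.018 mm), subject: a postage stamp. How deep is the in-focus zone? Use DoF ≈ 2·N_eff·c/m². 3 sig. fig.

2.16 mm

At magnification m, DoF ≈ 2·N_eff·c/m² = 2 × 15 × 0.018 / 0.5² = 0.54 / 0.25 ≈ 2.16 mm.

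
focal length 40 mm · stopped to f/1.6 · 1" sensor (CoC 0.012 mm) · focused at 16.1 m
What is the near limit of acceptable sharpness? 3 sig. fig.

13.5 m

Hyperfocal distance H = f²/(N·c) + f = 40²/(1.6 × 0.012) + 40 = 1600/0.0192 + 40 ≈ 83373.3 mm ≈ 83.37 m.
Near limit Dn = s·(H − f)/(H + s − 2f) = 16100 × (83373.3 − 40) / (83373.3 + 16100 − 2 × 40) = 16100 × 83333.3 / 99393.3 ≈ 13499 mm ≈ 13.5 m.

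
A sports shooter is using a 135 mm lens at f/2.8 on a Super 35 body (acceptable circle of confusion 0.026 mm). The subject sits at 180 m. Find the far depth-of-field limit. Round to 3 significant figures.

639 m

Hyperfocal distance H = f²/(N·c) + f = 135²/(2.8 × 0.026) + 135 = 18225/0.0728 + 135 ≈ 250478.4 mm ≈ 250.5 m.
Far limit Df = s·(H − f)/(H − s) = 180000 × (250478.4 − 135) / (250478.4 − 180000) = 180000 × 250343.4 / 70478.4 ≈ 639370 mm ≈ 639 m.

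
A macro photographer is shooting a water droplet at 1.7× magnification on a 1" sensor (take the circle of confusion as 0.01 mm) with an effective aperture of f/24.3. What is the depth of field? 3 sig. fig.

At magnification m, DoF ≈ 2·N_eff·c/m² = 2 × 24.3 × 0.01 / 1.7² = 0.486 / 2.89 ≈ 0.168 mm.

0.168 mm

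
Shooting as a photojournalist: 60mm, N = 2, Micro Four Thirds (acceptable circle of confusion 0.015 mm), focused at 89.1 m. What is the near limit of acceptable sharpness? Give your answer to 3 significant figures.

51.1 m

Hyperfocal distance H = f²/(N·c) + f = 60²/(2 × 0.015) + 60 = 3600/0.03 + 60 ≈ 120060.0 mm ≈ 120.1 m.
Near limit Dn = s·(H − f)/(H + s − 2f) = 89100 × (120060.0 − 60) / (120060.0 + 89100 − 2 × 60) = 89100 × 120000.0 / 209040.0 ≈ 51148 mm ≈ 51.1 m.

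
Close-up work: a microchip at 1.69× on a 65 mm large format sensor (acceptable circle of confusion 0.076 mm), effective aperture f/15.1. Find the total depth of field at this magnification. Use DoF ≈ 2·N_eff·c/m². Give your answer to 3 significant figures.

At magnification m, DoF ≈ 2·N_eff·c/m² = 2 × 15.1 × 0.076 / 1.69² = 2.295 / 2.856 ≈ 0.804 mm.

0.804 mm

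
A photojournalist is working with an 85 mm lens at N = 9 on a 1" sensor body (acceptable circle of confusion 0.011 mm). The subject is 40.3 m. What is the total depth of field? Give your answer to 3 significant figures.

Hyperfocal distance H = f²/(N·c) + f = 85²/(9 × 0.011) + 85 = 7225/0.099 + 85 ≈ 73064.8 mm ≈ 73.06 m.
Near limit Dn = s·(H − f)/(H + s − 2f) = 40300 × (73064.8 − 85) / (73064.8 + 40300 − 2 × 85) = 40300 × 72979.8 / 113194.8 ≈ 25983 mm.
Far limit Df = s·(H − f)/(H − s) = 40300 × (73064.8 − 85) / (73064.8 − 40300) = 40300 × 72979.8 / 32764.8 ≈ 89764 mm.
Depth of field = Df − Dn = 89764 − 25983 ≈ 63781 mm ≈ 63.8 m.

63.8 m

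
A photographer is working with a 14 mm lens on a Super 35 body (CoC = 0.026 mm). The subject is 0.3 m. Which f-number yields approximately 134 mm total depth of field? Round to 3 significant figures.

Write h = H − f = f²/(N·c). The thin-lens limits are Dn = s·h/(h + (s−f)) and Df = s·h/(h − (s−f)), so DoF = Df − Dn = 2·s·(s−f)·h / (h² − (s−f)²).
That is a quadratic in h: DoF·h² − 2·s·(s−f)·h − DoF·(s−f)² = 0 ⇒ h = (s−f)·(s + √(s² + DoF²)) / DoF = 286 × (300 + √(300² + 134²)) / 134 = 286 × (300 + 328.567) / 134 ≈ 1341.6 mm.
Then N = f²/(c·h) = 14² / (0.026 × 1341.6) = 196 / 34.881 ≈ 5.62.

f/5.62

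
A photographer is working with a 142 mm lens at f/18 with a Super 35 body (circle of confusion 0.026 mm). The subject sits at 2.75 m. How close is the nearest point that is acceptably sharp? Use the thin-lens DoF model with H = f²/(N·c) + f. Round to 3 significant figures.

2.59 m

Hyperfocal distance H = f²/(N·c) + f = 142²/(18 × 0.026) + 142 = 20164/0.468 + 142 ≈ 43227.5 mm ≈ 43.23 m.
Near limit Dn = s·(H − f)/(H + s − 2f) = 2750 × (43227.5 − 142) / (43227.5 + 2750 − 2 × 142) = 2750 × 43085.5 / 45693.5 ≈ 2593.0 mm ≈ 2.59 m.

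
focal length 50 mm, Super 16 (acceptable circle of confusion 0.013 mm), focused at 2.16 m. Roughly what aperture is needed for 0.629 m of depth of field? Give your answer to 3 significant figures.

f/13

Write h = H − f = f²/(N·c). The thin-lens limits are Dn = s·h/(h + (s−f)) and Df = s·h/(h − (s−f)), so DoF = Df − Dn = 2·s·(s−f)·h / (h² − (s−f)²).
That is a quadratic in h: DoF·h² − 2·s·(s−f)·h − DoF·(s−f)² = 0 ⇒ h = (s−f)·(s + √(s² + DoF²)) / DoF = 2110 × (2160 + √(2160² + 629²)) / 629 = 2110 × (2160 + 2249.72) / 629 ≈ 14793 mm.
Then N = f²/(c·h) = 50² / (0.013 × 14793) = 2500 / 192.30 ≈ 13.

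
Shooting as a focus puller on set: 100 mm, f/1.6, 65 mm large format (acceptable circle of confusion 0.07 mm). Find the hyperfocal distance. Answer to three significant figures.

89.4 m

Hyperfocal distance H = f²/(N·c) + f = 100²/(1.6 × 0.07) + 100 = 10000/0.112 + 100 ≈ 89385.7 mm ≈ 89.4 m.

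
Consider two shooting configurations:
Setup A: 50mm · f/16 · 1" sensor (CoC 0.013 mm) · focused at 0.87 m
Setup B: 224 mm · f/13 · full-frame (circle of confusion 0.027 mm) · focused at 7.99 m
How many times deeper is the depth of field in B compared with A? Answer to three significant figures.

7.30

Setup A: H = 50²/(16×0.013) + 50 ≈ 12069.2 mm; DoF = Df − Dn = 933.70 − 814.44 ≈ 119.26 mm.
Setup B: H = 224²/(13×0.027) + 224 ≈ 143175.6 mm; DoF = Df − Dn = 8449.00 − 7578.30 ≈ 870.70 mm.
Ratio = 870.70 / 119.26 ≈ 7.30.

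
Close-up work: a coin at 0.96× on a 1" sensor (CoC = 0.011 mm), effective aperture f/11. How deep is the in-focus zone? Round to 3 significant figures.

At magnification m, DoF ≈ 2·N_eff·c/m² = 2 × 11 × 0.011 / 0.96² = 0.242 / 0.9216 ≈ 0.263 mm.

0.263 mm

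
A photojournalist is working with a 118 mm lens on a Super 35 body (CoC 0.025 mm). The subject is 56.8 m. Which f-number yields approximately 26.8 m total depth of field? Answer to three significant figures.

Write h = H − f = f²/(N·c). The thin-lens limits are Dn = s·h/(h + (s−f)) and Df = s·h/(h − (s−f)), so DoF = Df − Dn = 2·s·(s−f)·h / (h² − (s−f)²).
That is a quadratic in h: DoF·h² − 2·s·(s−f)·h − DoF·(s−f)² = 0 ⇒ h = (s−f)·(s + √(s² + DoF²)) / DoF = 56682 × (56800 + √(56800² + 26800²)) / 26800 = 56682 × (56800 + 62805.1) / 26800 ≈ 252965 mm.
Then N = f²/(c·h) = 118² / (0.025 × 252965) = 13924 / 6324.1 ≈ 2.20.

f/2.20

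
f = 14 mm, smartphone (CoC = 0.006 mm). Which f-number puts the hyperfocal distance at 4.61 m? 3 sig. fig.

f/7.11

Rearrange H = f²/(N·c) + f for N: N = f² / ((H − f)·c).
N = 14² / ((4610 − 14) × 0.006) = 196 / 27.58 ≈ 7.11.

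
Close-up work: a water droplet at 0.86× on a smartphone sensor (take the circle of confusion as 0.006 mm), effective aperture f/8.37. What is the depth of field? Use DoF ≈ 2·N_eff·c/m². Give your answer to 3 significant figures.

0.136 mm

At magnification m, DoF ≈ 2·N_eff·c/m² = 2 × 8.37 × 0.006 / 0.86² = 0.1004 / 0.7396 ≈ 0.136 mm.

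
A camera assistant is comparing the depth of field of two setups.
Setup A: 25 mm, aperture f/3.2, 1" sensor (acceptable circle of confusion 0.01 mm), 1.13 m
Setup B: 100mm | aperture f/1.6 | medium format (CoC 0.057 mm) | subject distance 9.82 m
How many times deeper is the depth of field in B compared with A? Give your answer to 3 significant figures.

Setup A: H = 25²/(3.2×0.01) + 25 ≈ 19556.2 mm; DoF = Df − Dn = 1197.76 − 1069.49 ≈ 128.27 mm.
Setup B: H = 100²/(1.6×0.057) + 100 ≈ 109749.1 mm; DoF = Df − Dn = 10775.2 − 9020.4 ≈ 1754.8 mm.
Ratio = 1754.8 / 128.27 ≈ 13.7.

13.7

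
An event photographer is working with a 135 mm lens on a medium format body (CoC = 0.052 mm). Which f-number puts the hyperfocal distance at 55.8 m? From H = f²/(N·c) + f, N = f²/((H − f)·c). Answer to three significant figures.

f/6.30

Rearrange H = f²/(N·c) + f for N: N = f² / ((H − f)·c).
N = 135² / ((55800 − 135) × 0.052) = 18225 / 2895 ≈ 6.30.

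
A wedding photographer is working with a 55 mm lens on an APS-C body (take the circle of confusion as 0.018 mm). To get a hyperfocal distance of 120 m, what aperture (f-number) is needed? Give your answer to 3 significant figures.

Rearrange H = f²/(N·c) + f for N: N = f² / ((H − f)·c).
N = 55² / ((120000 − 55) × 0.018) = 3025 / 2159 ≈ 1.40.

f/1.40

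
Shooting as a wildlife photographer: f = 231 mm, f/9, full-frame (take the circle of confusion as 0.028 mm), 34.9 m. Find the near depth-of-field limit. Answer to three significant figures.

30.0 m

Hyperfocal distance H = f²/(N·c) + f = 231²/(9 × 0.028) + 231 = 53361/0.252 + 231 ≈ 211981.0 mm ≈ 212.0 m.
Near limit Dn = s·(H − f)/(H + s − 2f) = 34900 × (211981.0 − 231) / (211981.0 + 34900 − 2 × 231) = 34900 × 211750.0 / 246419.0 ≈ 29990 mm ≈ 30.0 m.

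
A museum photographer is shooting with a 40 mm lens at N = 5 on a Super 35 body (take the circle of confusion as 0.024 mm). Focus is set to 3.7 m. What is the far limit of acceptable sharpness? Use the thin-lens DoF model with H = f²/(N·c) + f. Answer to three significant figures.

5.10 m

Hyperfocal distance H = f²/(N·c) + f = 40²/(5 × 0.024) + 40 = 1600/0.12 + 40 ≈ 13373.3 mm ≈ 13.37 m.
Far limit Df = s·(H − f)/(H − s) = 3700 × (13373.3 − 40) / (13373.3 − 3700) = 3700 × 13333.3 / 9673.3 ≈ 5099.9 mm ≈ 5.10 m.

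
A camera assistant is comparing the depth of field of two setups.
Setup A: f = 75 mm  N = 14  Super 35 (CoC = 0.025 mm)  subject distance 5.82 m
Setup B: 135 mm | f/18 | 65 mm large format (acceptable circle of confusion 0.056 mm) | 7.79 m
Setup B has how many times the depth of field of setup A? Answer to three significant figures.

1.68

Setup A: H = 75²/(14×0.025) + 75 ≈ 16146.4 mm; DoF = Df − Dn = 9057.9 − 4287.4 ≈ 4770.5 mm.
Setup B: H = 135²/(18×0.056) + 135 ≈ 18215.4 mm; DoF = Df − Dn = 13509.9 − 5472.9 ≈ 8037.0 mm.
Ratio = 8037.0 / 4770.5 ≈ 1.68.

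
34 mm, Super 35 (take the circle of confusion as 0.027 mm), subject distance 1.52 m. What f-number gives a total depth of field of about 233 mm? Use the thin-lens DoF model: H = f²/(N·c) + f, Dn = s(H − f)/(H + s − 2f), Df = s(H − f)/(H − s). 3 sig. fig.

Write h = H − f = f²/(N·c). The thin-lens limits are Dn = s·h/(h + (s−f)) and Df = s·h/(h − (s−f)), so DoF = Df − Dn = 2·s·(s−f)·h / (h² − (s−f)²).
That is a quadratic in h: DoF·h² − 2·s·(s−f)·h − DoF·(s−f)² = 0 ⇒ h = (s−f)·(s + √(s² + DoF²)) / DoF = 1486 × (1520 + √(1520² + 233²)) / 233 = 1486 × (1520 + 1537.75) / 233 ≈ 19501 mm.
Then N = f²/(c·h) = 34² / (0.027 × 19501) = 1156 / 526.54 ≈ 2.20.

f/2.20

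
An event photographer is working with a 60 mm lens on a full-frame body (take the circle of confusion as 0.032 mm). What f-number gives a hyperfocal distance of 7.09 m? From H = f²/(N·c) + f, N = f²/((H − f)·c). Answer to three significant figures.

f/16

Rearrange H = f²/(N·c) + f for N: N = f² / ((H − f)·c).
N = 60² / ((7090 − 60) × 0.032) = 3600 / 225.0 ≈ 16.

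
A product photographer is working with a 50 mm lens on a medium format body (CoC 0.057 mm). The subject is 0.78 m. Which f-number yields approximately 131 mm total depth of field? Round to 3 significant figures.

f/5.01

Write h = H − f = f²/(N·c). The thin-lens limits are Dn = s·h/(h + (s−f)) and Df = s·h/(h − (s−f)), so DoF = Df − Dn = 2·s·(s−f)·h / (h² − (s−f)²).
That is a quadratic in h: DoF·h² − 2·s·(s−f)·h − DoF·(s−f)² = 0 ⇒ h = (s−f)·(s + √(s² + DoF²)) / DoF = 730 × (780 + √(780² + 131²)) / 131 = 730 × (780 + 790.924) / 131 ≈ 8754.0 mm.
Then N = f²/(c·h) = 50² / (0.057 × 8754.0) = 2500 / 498.98 ≈ 5.01.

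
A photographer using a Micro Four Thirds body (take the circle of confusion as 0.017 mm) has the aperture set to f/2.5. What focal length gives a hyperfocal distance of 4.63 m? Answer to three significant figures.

14.0 mm

From H = f²/(N·c) + f, with f ≪ H: f ≈ √(H·N·c) = √(4630 × 2.5 × 0.017) = √196.78 ≈ 14.03 mm.
The +f correction barely moves this — solving exactly, f² + N·c·f − N·c·H = 0 ⇒ f = (−N·c + √((N·c)² + 4·N·c·H))/2 = (−0.0425 + √787.10)/2 ≈ 14.006 mm, so f ≈ 14.0 mm.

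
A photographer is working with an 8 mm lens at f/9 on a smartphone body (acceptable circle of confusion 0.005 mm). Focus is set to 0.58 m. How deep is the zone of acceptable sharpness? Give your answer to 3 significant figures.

0.557 m

Hyperfocal distance H = f²/(N·c) + f = 8²/(9 × 0.005) + 8 = 64/0.045 + 8 ≈ 1430.2 mm ≈ 1.430 m.
Near limit Dn = s·(H − f)/(H + s − 2f) = 580 × (1430.2 − 8) / (1430.2 + 580 − 2 × 8) = 580 × 1422.2 / 1994.2 ≈ 413.64 mm.
Far limit Df = s·(H − f)/(H − s) = 580 × (1430.2 − 8) / (1430.2 − 580) = 580 × 1422.2 / 850.2 ≈ 970.20 mm.
Depth of field = Df − Dn = 970.20 − 413.64 ≈ 556.56 mm ≈ 0.557 m.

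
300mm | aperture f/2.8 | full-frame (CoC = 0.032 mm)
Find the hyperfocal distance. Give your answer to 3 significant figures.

Hyperfocal distance H = f²/(N·c) + f = 300²/(2.8 × 0.032) + 300 = 90000/0.0896 + 300 ≈ 1004764.3 mm ≈ 1000 m.

1000 m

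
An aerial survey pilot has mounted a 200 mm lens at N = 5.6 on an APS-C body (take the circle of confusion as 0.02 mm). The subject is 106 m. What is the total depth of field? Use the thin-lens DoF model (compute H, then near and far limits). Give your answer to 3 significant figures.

68.8 m

Hyperfocal distance H = f²/(N·c) + f = 200²/(5.6 × 0.02) + 200 = 40000/0.112 + 200 ≈ 357342.9 mm ≈ 357.3 m.
Near limit Dn = s·(H − f)/(H + s − 2f) = 106000 × (357342.9 − 200) / (357342.9 + 106000 − 2 × 200) = 106000 × 357142.9 / 462942.9 ≈ 81775 mm.
Far limit Df = s·(H − f)/(H − s) = 106000 × (357342.9 − 200) / (357342.9 − 106000) = 106000 × 357142.9 / 251342.9 ≈ 150620 mm.
Depth of field = Df − Dn = 150620 − 81775 ≈ 68845 mm ≈ 68.8 m.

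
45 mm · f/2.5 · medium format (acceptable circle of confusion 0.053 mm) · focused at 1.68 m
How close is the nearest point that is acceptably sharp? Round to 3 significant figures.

1.52 m

Hyperfocal distance H = f²/(N·c) + f = 45²/(2.5 × 0.053) + 45 = 2025/0.1325 + 45 ≈ 15328.0 mm ≈ 15.33 m.
Near limit Dn = s·(H − f)/(H + s − 2f) = 1680 × (15328.0 − 45) / (15328.0 + 1680 − 2 × 45) = 1680 × 15283.0 / 16918.0 ≈ 1517.6 mm ≈ 1.52 m.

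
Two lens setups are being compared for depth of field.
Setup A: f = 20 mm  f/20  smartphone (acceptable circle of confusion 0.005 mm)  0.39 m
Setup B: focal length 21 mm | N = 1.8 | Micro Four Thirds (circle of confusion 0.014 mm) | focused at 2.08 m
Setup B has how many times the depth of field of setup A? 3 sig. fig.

Setup A: H = 20²/(20×0.005) + 20 ≈ 4020.0 mm; DoF = Df − Dn = 429.752 − 356.979 ≈ 72.773 mm.
Setup B: H = 21²/(1.8×0.014) + 21 ≈ 17521.0 mm; DoF = Df − Dn = 2357.36 − 1861.04 ≈ 496.32 mm.
Ratio = 496.32 / 72.773 ≈ 6.82.

6.82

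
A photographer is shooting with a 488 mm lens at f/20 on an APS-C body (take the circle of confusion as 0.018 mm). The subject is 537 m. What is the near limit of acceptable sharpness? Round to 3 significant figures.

297 m

Hyperfocal distance H = f²/(N·c) + f = 488²/(20 × 0.018) + 488 = 238144/0.36 + 488 ≈ 661999.1 mm ≈ 662.0 m.
Near limit Dn = s·(H − f)/(H + s − 2f) = 537000 × (661999.1 − 488) / (661999.1 + 537000 − 2 × 488) = 537000 × 661511.1 / 1198023.1 ≈ 296515 mm ≈ 297 m.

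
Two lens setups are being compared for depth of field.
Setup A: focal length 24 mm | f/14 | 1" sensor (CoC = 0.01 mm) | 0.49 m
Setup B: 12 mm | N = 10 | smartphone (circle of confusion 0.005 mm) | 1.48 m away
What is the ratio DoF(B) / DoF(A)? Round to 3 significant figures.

Setup A: H = 24²/(14×0.01) + 24 ≈ 4138.3 mm; DoF = Df − Dn = 552.59 − 440.15 ≈ 112.44 mm.
Setup B: H = 12²/(10×0.005) + 12 ≈ 2892.0 mm; DoF = Df − Dn = 3018.7 − 980.3 ≈ 2038.4 mm.
Ratio = 2038.4 / 112.44 ≈ 18.1.

18.1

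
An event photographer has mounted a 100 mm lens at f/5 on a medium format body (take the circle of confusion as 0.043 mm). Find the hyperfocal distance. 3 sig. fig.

Hyperfocal distance H = f²/(N·c) + f = 100²/(5 × 0.043) + 100 = 10000/0.215 + 100 ≈ 46611.6 mm ≈ 46.6 m.

46.6 m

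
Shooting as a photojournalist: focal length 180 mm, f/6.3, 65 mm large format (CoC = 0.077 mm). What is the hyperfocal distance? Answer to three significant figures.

Hyperfocal distance H = f²/(N·c) + f = 180²/(6.3 × 0.077) + 180 = 32400/0.4851 + 180 ≈ 66970.4 mm ≈ 67.0 m.

67.0 m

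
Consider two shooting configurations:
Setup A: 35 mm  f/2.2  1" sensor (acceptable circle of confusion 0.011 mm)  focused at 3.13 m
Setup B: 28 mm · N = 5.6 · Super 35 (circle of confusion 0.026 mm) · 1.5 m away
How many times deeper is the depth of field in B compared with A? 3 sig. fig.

2.31

Setup A: H = 35²/(2.2×0.011) + 35 ≈ 50654.8 mm; DoF = Df − Dn = 3333.84 − 2949.65 ≈ 384.19 mm.
Setup B: H = 28²/(5.6×0.026) + 28 ≈ 5412.6 mm; DoF = Df − Dn = 2064.33 − 1177.98 ≈ 886.35 mm.
Ratio = 886.35 / 384.19 ≈ 2.31.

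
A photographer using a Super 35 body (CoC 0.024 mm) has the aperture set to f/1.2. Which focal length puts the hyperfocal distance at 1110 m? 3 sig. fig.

179 mm

From H = f²/(N·c) + f, with f ≪ H: f ≈ √(H·N·c) = √(1110000 × 1.2 × 0.024) = √31968 ≈ 178.8 mm.
The +f correction barely moves this — solving exactly, f² + N·c·f − N·c·H = 0 ⇒ f = (−N·c + √((N·c)² + 4·N·c·H))/2 = (−0.0288 + √127872)/2 ≈ 178.78 mm, so f ≈ 179 mm.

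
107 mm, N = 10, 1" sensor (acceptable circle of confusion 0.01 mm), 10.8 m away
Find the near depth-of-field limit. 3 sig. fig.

Hyperfocal distance H = f²/(N·c) + f = 107²/(10 × 0.01) + 107 = 11449/0.1 + 107 ≈ 114597.0 mm ≈ 114.6 m.
Near limit Dn = s·(H − f)/(H + s − 2f) = 10800 × (114597.0 − 107) / (114597.0 + 10800 − 2 × 107) = 10800 × 114490.0 / 125183.0 ≈ 9877.5 mm ≈ 9.88 m.

9.88 m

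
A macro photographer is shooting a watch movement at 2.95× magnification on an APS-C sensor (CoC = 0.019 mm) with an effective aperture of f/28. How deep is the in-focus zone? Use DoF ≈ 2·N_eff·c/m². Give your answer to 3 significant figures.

0.122 mm

At magnification m, DoF ≈ 2·N_eff·c/m² = 2 × 28 × 0.019 / 2.95² = 1.064 / 8.703 ≈ 0.122 mm.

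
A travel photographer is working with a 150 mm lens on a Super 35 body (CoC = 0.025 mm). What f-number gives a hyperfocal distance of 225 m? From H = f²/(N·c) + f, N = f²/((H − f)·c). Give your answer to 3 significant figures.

Rearrange H = f²/(N·c) + f for N: N = f² / ((H − f)·c).
N = 150² / ((225000 − 150) × 0.025) = 22500 / 5621 ≈ 4.

f/4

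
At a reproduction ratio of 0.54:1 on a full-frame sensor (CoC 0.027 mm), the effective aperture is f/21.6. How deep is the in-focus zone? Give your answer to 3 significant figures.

4.00 mm

At magnification m, DoF ≈ 2·N_eff·c/m² = 2 × 21.6 × 0.027 / 0.54² = 1.166 / 0.2916 ≈ 4 mm.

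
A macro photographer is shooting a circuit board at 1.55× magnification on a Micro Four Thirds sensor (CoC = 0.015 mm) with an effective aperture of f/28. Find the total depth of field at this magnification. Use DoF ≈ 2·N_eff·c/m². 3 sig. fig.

At magnification m, DoF ≈ 2·N_eff·c/m² = 2 × 28 × 0.015 / 1.55² = 0.84 / 2.403 ≈ 0.35 mm.

0.350 mm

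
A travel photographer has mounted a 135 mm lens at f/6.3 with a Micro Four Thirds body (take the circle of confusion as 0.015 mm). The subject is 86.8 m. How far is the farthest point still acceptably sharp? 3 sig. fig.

Hyperfocal distance H = f²/(N·c) + f = 135²/(6.3 × 0.015) + 135 = 18225/0.0945 + 135 ≈ 192992.1 mm ≈ 193.0 m.
Far limit Df = s·(H − f)/(H − s) = 86800 × (192992.1 − 135) / (192992.1 − 86800) = 86800 × 192857.1 / 106192.1 ≈ 157639 mm ≈ 158 m.

158 m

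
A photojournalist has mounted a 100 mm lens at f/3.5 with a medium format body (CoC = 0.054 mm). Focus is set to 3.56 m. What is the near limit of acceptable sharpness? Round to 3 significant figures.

3.34 m

Hyperfocal distance H = f²/(N·c) + f = 100²/(3.5 × 0.054) + 100 = 10000/0.189 + 100 ≈ 53010.1 mm ≈ 53.01 m.
Near limit Dn = s·(H − f)/(H + s − 2f) = 3560 × (53010.1 − 100) / (53010.1 + 3560 − 2 × 100) = 3560 × 52910.1 / 56370.1 ≈ 3341.5 mm ≈ 3.34 m.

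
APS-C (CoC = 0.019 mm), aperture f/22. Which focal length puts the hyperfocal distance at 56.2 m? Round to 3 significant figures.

153 mm

From H = f²/(N·c) + f, with f ≪ H: f ≈ √(H·N·c) = √(56200 × 22 × 0.019) = √23492 ≈ 153.3 mm.
The +f correction barely moves this — solving exactly, f² + N·c·f − N·c·H = 0 ⇒ f = (−N·c + √((N·c)² + 4·N·c·H))/2 = (−0.418 + √93967)/2 ≈ 153.06 mm, so f ≈ 153 mm.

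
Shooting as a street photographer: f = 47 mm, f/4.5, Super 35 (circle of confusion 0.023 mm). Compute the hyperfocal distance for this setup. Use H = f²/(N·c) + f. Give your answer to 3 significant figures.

Hyperfocal distance H = f²/(N·c) + f = 47²/(4.5 × 0.023) + 47 = 2209/0.1035 + 47 ≈ 21390.0 mm ≈ 21.4 m.

21.4 m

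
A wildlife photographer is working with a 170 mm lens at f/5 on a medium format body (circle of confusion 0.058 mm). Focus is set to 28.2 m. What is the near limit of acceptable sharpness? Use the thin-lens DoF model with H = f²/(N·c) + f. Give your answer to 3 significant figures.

Hyperfocal distance H = f²/(N·c) + f = 170²/(5 × 0.058) + 170 = 28900/0.29 + 170 ≈ 99825.2 mm ≈ 99.83 m.
Near limit Dn = s·(H − f)/(H + s − 2f) = 28200 × (99825.2 − 170) / (99825.2 + 28200 − 2 × 170) = 28200 × 99655.2 / 127685.2 ≈ 22009 mm ≈ 22.0 m.

22.0 m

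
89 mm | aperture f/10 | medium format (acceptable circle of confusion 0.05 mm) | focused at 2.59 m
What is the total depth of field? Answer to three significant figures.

0.839 m

Hyperfocal distance H = f²/(N·c) + f = 89²/(10 × 0.05) + 89 = 7921/0.5 + 89 ≈ 15931.0 mm ≈ 15.93 m.
Near limit Dn = s·(H − f)/(H + s − 2f) = 2590 × (15931.0 − 89) / (15931.0 + 2590 − 2 × 89) = 2590 × 15842.0 / 18343.0 ≈ 2236.86 mm.
Far limit Df = s·(H − f)/(H − s) = 2590 × (15931.0 − 89) / (15931.0 − 2590) = 2590 × 15842.0 / 13341.0 ≈ 3075.54 mm.
Depth of field = Df − Dn = 3075.54 − 2236.86 ≈ 838.68 mm ≈ 0.839 m.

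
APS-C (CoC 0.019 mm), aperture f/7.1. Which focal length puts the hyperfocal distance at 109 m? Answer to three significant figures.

From H = f²/(N·c) + f, with f ≪ H: f ≈ √(H·N·c) = √(109000 × 7.1 × 0.019) = √14704 ≈ 121.3 mm.
The +f correction barely moves this — solving exactly, f² + N·c·f − N·c·H = 0 ⇒ f = (−N·c + √((N·c)² + 4·N·c·H))/2 = (−0.1349 + √58816)/2 ≈ 121.19 mm, so f ≈ 121 mm.

121 mm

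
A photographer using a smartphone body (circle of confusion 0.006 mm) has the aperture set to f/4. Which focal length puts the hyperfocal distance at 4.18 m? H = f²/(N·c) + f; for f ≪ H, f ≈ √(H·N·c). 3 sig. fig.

From H = f²/(N·c) + f, with f ≪ H: f ≈ √(H·N·c) = √(4180 × 4 × 0.006) = √100.32 ≈ 10.02 mm.
The +f correction barely moves this — solving exactly, f² + N·c·f − N·c·H = 0 ⇒ f = (−N·c + √((N·c)² + 4·N·c·H))/2 = (−0.024 + √401.28)/2 ≈ 10.004 mm, so f ≈ 10.0 mm.

10.0 mm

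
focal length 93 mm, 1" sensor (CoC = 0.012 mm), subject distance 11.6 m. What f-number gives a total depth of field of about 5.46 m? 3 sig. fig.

Write h = H − f = f²/(N·c). The thin-lens limits are Dn = s·h/(h + (s−f)) and Df = s·h/(h − (s−f)), so DoF = Df − Dn = 2·s·(s−f)·h / (h² − (s−f)²).
That is a quadratic in h: DoF·h² − 2·s·(s−f)·h − DoF·(s−f)² = 0 ⇒ h = (s−f)·(s + √(s² + DoF²)) / DoF = 11507 × (11600 + √(11600² + 5460²)) / 5460 = 11507 × (11600 + 12820.7) / 5460 ≈ 51467 mm.
Then N = f²/(c·h) = 93² / (0.012 × 51467) = 8649 / 617.60 ≈ 14.

f/14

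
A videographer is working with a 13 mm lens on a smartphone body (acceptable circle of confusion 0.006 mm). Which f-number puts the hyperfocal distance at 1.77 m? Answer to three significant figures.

Rearrange H = f²/(N·c) + f for N: N = f² / ((H − f)·c).
N = 13² / ((1770 − 13) × 0.006) = 169 / 10.54 ≈ 16.

f/16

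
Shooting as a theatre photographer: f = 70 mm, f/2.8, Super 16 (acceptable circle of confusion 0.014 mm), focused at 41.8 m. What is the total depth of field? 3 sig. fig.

31.4 m

Hyperfocal distance H = f²/(N·c) + f = 70²/(2.8 × 0.014) + 70 = 4900/0.0392 + 70 ≈ 125070.0 mm ≈ 125.1 m.
Near limit Dn = s·(H − f)/(H + s − 2f) = 41800 × (125070.0 − 70) / (125070.0 + 41800 − 2 × 70) = 41800 × 125000.0 / 166730.0 ≈ 31338 mm.
Far limit Df = s·(H − f)/(H − s) = 41800 × (125070.0 − 70) / (125070.0 − 41800) = 41800 × 125000.0 / 83270.0 ≈ 62748 mm.
Depth of field = Df − Dn = 62748 − 31338 ≈ 31410 mm ≈ 31.4 m.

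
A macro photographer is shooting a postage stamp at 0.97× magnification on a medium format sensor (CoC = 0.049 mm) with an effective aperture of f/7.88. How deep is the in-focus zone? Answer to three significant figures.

0.821 mm

At magnification m, DoF ≈ 2·N_eff·c/m² = 2 × 7.88 × 0.049 / 0.97² = 0.7722 / 0.9409 ≈ 0.821 mm.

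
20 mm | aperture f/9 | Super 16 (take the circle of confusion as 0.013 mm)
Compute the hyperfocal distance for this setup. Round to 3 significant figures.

3.44 m

Hyperfocal distance H = f²/(N·c) + f = 20²/(9 × 0.013) + 20 = 400/0.117 + 20 ≈ 3438.8 mm ≈ 3.44 m.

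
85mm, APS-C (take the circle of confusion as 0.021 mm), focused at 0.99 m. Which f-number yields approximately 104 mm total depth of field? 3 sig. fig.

Write h = H − f = f²/(N·c). The thin-lens limits are Dn = s·h/(h + (s−f)) and Df = s·h/(h − (s−f)), so DoF = Df − Dn = 2·s·(s−f)·h / (h² − (s−f)²).
That is a quadratic in h: DoF·h² − 2·s·(s−f)·h − DoF·(s−f)² = 0 ⇒ h = (s−f)·(s + √(s² + DoF²)) / DoF = 905 × (990 + √(990² + 104²)) / 104 = 905 × (990 + 995.448) / 104 ≈ 17277 mm.
Then N = f²/(c·h) = 85² / (0.021 × 17277) = 7225 / 362.82 ≈ 19.9.

f/19.9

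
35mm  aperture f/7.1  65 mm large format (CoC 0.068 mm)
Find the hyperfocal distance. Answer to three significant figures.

Hyperfocal distance H = f²/(N·c) + f = 35²/(7.1 × 0.068) + 35 = 1225/0.4828 + 35 ≈ 2572.3 mm ≈ 2.57 m.

2.57 m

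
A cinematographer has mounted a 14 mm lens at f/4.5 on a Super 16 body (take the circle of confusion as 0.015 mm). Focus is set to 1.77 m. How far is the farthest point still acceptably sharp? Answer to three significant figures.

4.48 m

Hyperfocal distance H = f²/(N·c) + f = 14²/(4.5 × 0.015) + 14 = 196/0.0675 + 14 ≈ 2917.7 mm ≈ 2.918 m.
Far limit Df = s·(H − f)/(H − s) = 1770 × (2917.7 − 14) / (2917.7 − 1770) = 1770 × 2903.7 / 1147.7 ≈ 4478.1 mm ≈ 4.48 m.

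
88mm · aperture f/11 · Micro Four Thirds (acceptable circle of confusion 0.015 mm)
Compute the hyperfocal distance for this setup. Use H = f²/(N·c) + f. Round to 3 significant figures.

47.0 m

Hyperfocal distance H = f²/(N·c) + f = 88²/(11 × 0.015) + 88 = 7744/0.165 + 88 ≈ 47021.3 mm ≈ 47.0 m.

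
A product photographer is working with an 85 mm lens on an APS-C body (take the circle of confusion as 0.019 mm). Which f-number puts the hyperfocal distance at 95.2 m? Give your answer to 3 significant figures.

f/4

Rearrange H = f²/(N·c) + f for N: N = f² / ((H − f)·c).
N = 85² / ((95200 − 85) × 0.019) = 7225 / 1807 ≈ 4.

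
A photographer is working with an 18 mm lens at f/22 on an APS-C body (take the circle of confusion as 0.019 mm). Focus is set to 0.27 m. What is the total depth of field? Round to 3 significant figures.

Hyperfocal distance H = f²/(N·c) + f = 18²/(22 × 0.019) + 18 = 324/0.418 + 18 ≈ 793.1 mm ≈ 0.793 m.
Near limit Dn = s·(H − f)/(H + s − 2f) = 270 × (793.1 − 18) / (793.1 + 270 − 2 × 18) = 270 × 775.1 / 1027.1 ≈ 203.76 mm.
Far limit Df = s·(H − f)/(H − s) = 270 × (793.1 − 18) / (793.1 − 270) = 270 × 775.1 / 523.1 ≈ 400.07 mm.
Depth of field = Df − Dn = 400.07 − 203.76 ≈ 196.31 mm.

196 mm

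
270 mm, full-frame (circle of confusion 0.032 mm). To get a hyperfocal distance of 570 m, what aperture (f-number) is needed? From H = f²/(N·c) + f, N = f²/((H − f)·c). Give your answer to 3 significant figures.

Rearrange H = f²/(N·c) + f for N: N = f² / ((H − f)·c).
N = 270² / ((570000 − 270) × 0.032) = 72900 / 18231 ≈ 4.

f/4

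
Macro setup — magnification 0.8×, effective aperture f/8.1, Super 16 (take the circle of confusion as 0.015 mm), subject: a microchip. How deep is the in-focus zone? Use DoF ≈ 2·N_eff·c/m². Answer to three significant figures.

At magnification m, DoF ≈ 2·N_eff·c/m² = 2 × 8.1 × 0.015 / 0.8² = 0.243 / 0.64 ≈ 0.38 mm.

0.380 mm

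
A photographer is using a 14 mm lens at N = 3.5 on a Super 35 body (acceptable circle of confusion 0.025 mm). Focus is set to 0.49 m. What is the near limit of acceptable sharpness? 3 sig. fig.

404 mm

Hyperfocal distance H = f²/(N·c) + f = 14²/(3.5 × 0.025) + 14 = 196/0.0875 + 14 ≈ 2254.0 mm ≈ 2.254 m.
Near limit Dn = s·(H − f)/(H + s − 2f) = 490 × (2254.0 − 14) / (2254.0 + 490 − 2 × 14) = 490 × 2240.0 / 2716.0 ≈ 404.12 mm.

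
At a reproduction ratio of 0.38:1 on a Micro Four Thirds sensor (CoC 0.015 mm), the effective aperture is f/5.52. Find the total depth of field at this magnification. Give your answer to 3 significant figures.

1.15 mm

At magnification m, DoF ≈ 2·N_eff·c/m² = 2 × 5.52 × 0.015 / 0.38² = 0.1656 / 0.1444 ≈ 1.15 mm.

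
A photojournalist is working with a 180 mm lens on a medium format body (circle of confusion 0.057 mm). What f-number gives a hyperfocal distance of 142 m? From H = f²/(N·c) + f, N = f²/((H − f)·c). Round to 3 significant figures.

Rearrange H = f²/(N·c) + f for N: N = f² / ((H − f)·c).
N = 180² / ((142000 − 180) × 0.057) = 32400 / 8084 ≈ 4.01.

f/4.01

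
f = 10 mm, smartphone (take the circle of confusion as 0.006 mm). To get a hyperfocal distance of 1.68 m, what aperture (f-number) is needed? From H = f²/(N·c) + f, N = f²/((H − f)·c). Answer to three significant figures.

f/9.98

Rearrange H = f²/(N·c) + f for N: N = f² / ((H − f)·c).
N = 10² / ((1680 − 10) × 0.006) = 100 / 10.02 ≈ 9.98.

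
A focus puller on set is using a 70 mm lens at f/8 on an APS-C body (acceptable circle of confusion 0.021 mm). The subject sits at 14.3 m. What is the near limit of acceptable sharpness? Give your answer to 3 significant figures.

9.61 m

Hyperfocal distance H = f²/(N·c) + f = 70²/(8 × 0.021) + 70 = 4900/0.168 + 70 ≈ 29236.7 mm ≈ 29.24 m.
Near limit Dn = s·(H − f)/(H + s − 2f) = 14300 × (29236.7 − 70) / (29236.7 + 14300 − 2 × 70) = 14300 × 29166.7 / 43396.7 ≈ 9611.0 mm ≈ 9.61 m.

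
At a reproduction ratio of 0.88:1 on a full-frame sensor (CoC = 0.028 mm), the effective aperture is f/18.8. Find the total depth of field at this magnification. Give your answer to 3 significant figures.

At magnification m, DoF ≈ 2·N_eff·c/m² = 2 × 18.8 × 0.028 / 0.88² = 1.053 / 0.7744 ≈ 1.36 mm.

1.36 mm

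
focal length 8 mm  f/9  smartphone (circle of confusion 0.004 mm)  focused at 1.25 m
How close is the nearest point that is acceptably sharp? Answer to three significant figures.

Hyperfocal distance H = f²/(N·c) + f = 8²/(9 × 0.004) + 8 = 64/0.036 + 8 ≈ 1785.8 mm ≈ 1.786 m.
Near limit Dn = s·(H − f)/(H + s − 2f) = 1250 × (1785.8 − 8) / (1785.8 + 1250 − 2 × 8) = 1250 × 1777.8 / 3019.8 ≈ 735.89 mm ≈ 0.736 m.

0.736 m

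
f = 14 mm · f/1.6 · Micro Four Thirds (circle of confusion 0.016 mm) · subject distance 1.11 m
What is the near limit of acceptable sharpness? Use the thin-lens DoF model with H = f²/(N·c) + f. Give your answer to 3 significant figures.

Hyperfocal distance H = f²/(N·c) + f = 14²/(1.6 × 0.016) + 14 = 196/0.0256 + 14 ≈ 7670.2 mm ≈ 7.670 m.
Near limit Dn = s·(H − f)/(H + s − 2f) = 1110 × (7670.2 − 14) / (7670.2 + 1110 − 2 × 14) = 1110 × 7656.2 / 8752.2 ≈ 971.00 mm ≈ 0.971 m.

0.971 m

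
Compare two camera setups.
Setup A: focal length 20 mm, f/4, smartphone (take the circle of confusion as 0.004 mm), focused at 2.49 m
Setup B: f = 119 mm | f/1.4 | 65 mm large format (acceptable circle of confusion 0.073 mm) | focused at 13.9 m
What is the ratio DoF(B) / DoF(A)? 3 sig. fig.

5.62

Setup A: H = 20²/(4×0.004) + 20 ≈ 25020.0 mm; DoF = Df − Dn = 2762.98 − 2266.11 ≈ 496.87 mm.
Setup B: H = 119²/(1.4×0.073) + 119 ≈ 138680.6 mm; DoF = Df − Dn = 15435.1 − 12642.6 ≈ 2792.5 mm.
Ratio = 2792.5 / 496.87 ≈ 5.62.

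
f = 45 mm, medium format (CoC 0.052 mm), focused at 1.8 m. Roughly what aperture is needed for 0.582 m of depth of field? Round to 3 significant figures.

Write h = H − f = f²/(N·c). The thin-lens limits are Dn = s·h/(h + (s−f)) and Df = s·h/(h − (s−f)), so DoF = Df − Dn = 2·s·(s−f)·h / (h² − (s−f)²).
That is a quadratic in h: DoF·h² − 2·s·(s−f)·h − DoF·(s−f)² = 0 ⇒ h = (s−f)·(s + √(s² + DoF²)) / DoF = 1755 × (1800 + √(1800² + 582²)) / 582 = 1755 × (1800 + 1891.75) / 582 ≈ 11132 mm.
Then N = f²/(c·h) = 45² / (0.052 × 11132) = 2025 / 578.88 ≈ 3.50.

f/3.50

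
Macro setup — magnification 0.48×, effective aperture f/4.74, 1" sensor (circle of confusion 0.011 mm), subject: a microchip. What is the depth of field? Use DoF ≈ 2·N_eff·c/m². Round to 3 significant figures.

0.453 mm

At magnification m, DoF ≈ 2·N_eff·c/m² = 2 × 4.74 × 0.011 / 0.48² = 0.1043 / 0.2304 ≈ 0.453 mm.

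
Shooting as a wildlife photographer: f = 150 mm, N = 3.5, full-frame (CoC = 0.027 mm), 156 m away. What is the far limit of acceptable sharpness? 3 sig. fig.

452 m

Hyperfocal distance H = f²/(N·c) + f = 150²/(3.5 × 0.027) + 150 = 22500/0.0945 + 150 ≈ 238245.2 mm ≈ 238.2 m.
Far limit Df = s·(H − f)/(H − s) = 156000 × (238245.2 − 150) / (238245.2 − 156000) = 156000 × 238095.2 / 82245.2 ≈ 451611 mm ≈ 452 m.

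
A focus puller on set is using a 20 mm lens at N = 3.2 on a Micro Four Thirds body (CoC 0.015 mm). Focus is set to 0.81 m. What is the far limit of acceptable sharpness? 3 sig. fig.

Hyperfocal distance H = f²/(N·c) + f = 20²/(3.2 × 0.015) + 20 = 400/0.048 + 20 ≈ 8353.3 mm ≈ 8.353 m.
Far limit Df = s·(H − f)/(H − s) = 810 × (8353.3 − 20) / (8353.3 − 810) = 810 × 8333.3 / 7543.3 ≈ 894.83 mm ≈ 0.895 m.

0.895 m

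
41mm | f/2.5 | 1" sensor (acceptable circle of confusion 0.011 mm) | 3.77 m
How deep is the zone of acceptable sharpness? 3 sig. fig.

462 mm

Hyperfocal distance H = f²/(N·c) + f = 41²/(2.5 × 0.011) + 41 = 1681/0.0275 + 41 ≈ 61168.3 mm ≈ 61.17 m.
Near limit Dn = s·(H − f)/(H + s − 2f) = 3770 × (61168.3 − 41) / (61168.3 + 3770 − 2 × 41) = 3770 × 61127.3 / 64856.3 ≈ 3553.24 mm.
Far limit Df = s·(H − f)/(H − s) = 3770 × (61168.3 − 41) / (61168.3 − 3770) = 3770 × 61127.3 / 57398.3 ≈ 4014.93 mm.
Depth of field = Df − Dn = 4014.93 − 3553.24 ≈ 461.69 mm.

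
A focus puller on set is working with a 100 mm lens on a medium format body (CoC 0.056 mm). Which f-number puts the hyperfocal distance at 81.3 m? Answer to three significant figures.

f/2.20

Rearrange H = f²/(N·c) + f for N: N = f² / ((H − f)·c).
N = 100² / ((81300 − 100) × 0.056) = 10000 / 4547 ≈ 2.20.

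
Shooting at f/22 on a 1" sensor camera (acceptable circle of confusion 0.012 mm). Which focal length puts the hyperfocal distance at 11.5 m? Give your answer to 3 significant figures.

55.0 mm

From H = f²/(N·c) + f, with f ≪ H: f ≈ √(H·N·c) = √(11500 × 22 × 0.012) = √3036.0 ≈ 55.10 mm.
Exact: f² + N·c·f − N·c·H = 0 ⇒ f = (−N·c + √((N·c)² + 4·N·c·H))/2 = (−0.264 + √12144)/2 ≈ 54.968 mm ≈ 55.0 mm.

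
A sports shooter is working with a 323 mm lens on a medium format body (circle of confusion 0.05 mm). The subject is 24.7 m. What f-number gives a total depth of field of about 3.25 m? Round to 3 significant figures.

f/5.61

Write h = H − f = f²/(N·c). The thin-lens limits are Dn = s·h/(h + (s−f)) and Df = s·h/(h − (s−f)), so DoF = Df − Dn = 2·s·(s−f)·h / (h² − (s−f)²).
That is a quadratic in h: DoF·h² − 2·s·(s−f)·h − DoF·(s−f)² = 0 ⇒ h = (s−f)·(s + √(s² + DoF²)) / DoF = 24377 × (24700 + √(24700² + 3250²)) / 3250 = 24377 × (24700 + 24912.9) / 3250 ≈ 372127 mm.
Then N = f²/(c·h) = 323² / (0.05 × 372127) = 104329 / 18606 ≈ 5.61.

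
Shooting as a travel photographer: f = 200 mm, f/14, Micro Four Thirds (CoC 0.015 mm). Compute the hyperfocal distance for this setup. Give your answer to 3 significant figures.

191 m

Hyperfocal distance H = f²/(N·c) + f = 200²/(14 × 0.015) + 200 = 40000/0.21 + 200 ≈ 190676.2 mm ≈ 191 m.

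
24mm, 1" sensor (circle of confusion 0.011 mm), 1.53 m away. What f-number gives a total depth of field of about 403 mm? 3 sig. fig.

f/4.50

Write h = H − f = f²/(N·c). The thin-lens limits are Dn = s·h/(h + (s−f)) and Df = s·h/(h − (s−f)), so DoF = Df − Dn = 2·s·(s−f)·h / (h² − (s−f)²).
That is a quadratic in h: DoF·h² − 2·s·(s−f)·h − DoF·(s−f)² = 0 ⇒ h = (s−f)·(s + √(s² + DoF²)) / DoF = 1506 × (1530 + √(1530² + 403²)) / 403 = 1506 × (1530 + 1582.18) / 403 ≈ 11630 mm.
Then N = f²/(c·h) = 24² / (0.011 × 11630) = 576 / 127.93 ≈ 4.50.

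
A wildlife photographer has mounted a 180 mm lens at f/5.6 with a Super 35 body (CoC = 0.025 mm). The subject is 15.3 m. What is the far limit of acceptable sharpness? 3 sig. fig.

16.4 m

Hyperfocal distance H = f²/(N·c) + f = 180²/(5.6 × 0.025) + 180 = 32400/0.14 + 180 ≈ 231608.6 mm ≈ 231.6 m.
Far limit Df = s·(H − f)/(H − s) = 15300 × (231608.6 − 180) / (231608.6 − 15300) = 15300 × 231428.6 / 216308.6 ≈ 16369 mm ≈ 16.4 m.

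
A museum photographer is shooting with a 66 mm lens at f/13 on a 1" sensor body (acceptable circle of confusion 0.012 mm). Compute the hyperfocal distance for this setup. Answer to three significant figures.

28.0 m

Hyperfocal distance H = f²/(N·c) + f = 66²/(13 × 0.012) + 66 = 4356/0.156 + 66 ≈ 27989.1 mm ≈ 28.0 m.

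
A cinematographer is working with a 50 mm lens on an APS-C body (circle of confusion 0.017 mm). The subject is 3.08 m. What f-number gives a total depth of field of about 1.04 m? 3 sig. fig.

f/7.97

Write h = H − f = f²/(N·c). The thin-lens limits are Dn = s·h/(h + (s−f)) and Df = s·h/(h − (s−f)), so DoF = Df − Dn = 2·s·(s−f)·h / (h² − (s−f)²).
That is a quadratic in h: DoF·h² − 2·s·(s−f)·h − DoF·(s−f)² = 0 ⇒ h = (s−f)·(s + √(s² + DoF²)) / DoF = 3030 × (3080 + √(3080² + 1040²)) / 1040 = 3030 × (3080 + 3250.85) / 1040 ≈ 18445 mm.
Then N = f²/(c·h) = 50² / (0.017 × 18445) = 2500 / 313.56 ≈ 7.97.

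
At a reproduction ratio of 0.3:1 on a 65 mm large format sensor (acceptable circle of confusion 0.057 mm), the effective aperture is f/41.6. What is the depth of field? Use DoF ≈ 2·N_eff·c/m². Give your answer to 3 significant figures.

52.7 mm

At magnification m, DoF ≈ 2·N_eff·c/m² = 2 × 41.6 × 0.057 / 0.3² = 4.742 / 0.09 ≈ 52.7 mm.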